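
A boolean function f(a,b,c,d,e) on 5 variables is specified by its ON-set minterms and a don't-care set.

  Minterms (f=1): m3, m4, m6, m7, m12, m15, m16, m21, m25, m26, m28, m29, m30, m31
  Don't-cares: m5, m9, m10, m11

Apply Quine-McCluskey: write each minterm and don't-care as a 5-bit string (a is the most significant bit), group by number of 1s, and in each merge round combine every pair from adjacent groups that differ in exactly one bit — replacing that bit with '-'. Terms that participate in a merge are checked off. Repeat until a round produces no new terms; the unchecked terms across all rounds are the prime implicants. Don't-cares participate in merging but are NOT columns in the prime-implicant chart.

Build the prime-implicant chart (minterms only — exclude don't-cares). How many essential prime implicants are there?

3

size-2^0 implicants → 00011(✓)  00100(✓)  00101(✓)  00110(✓)  00111(✓)  01001(✓)  01010(✓)  01011(✓)  01100(✓)  01111(✓)  10000  10101(✓)  11001(✓)  11010(✓)  11100(✓)  11101(✓)  11110(✓)  11111(✓)
size-2^1 implicants → -0101  -1001  -1010  -1100  -1111  0-011(✓)  0-100  0-111(✓)  00-11(✓)  001-0(✓)  001-1(✓)  0010-(✓)  0011-(✓)  01-11(✓)  010-1  0101-  1-101  11-01  11-10  111-0(✓)  111-1(✓)  1110-(✓)  1111-(✓)
size-2^2 implicants → 0--11  001--  111--
Unchecked terms (primes): -0101, -1001, -1010, -1100, -1111, 0--11, 0-100, 001--, 010-1, 0101-, 1-101, 10000, 11-01, 11-10, 111--
Minterm coverage:
  m3 ⊆ 0--11 [E]
  m4 ⊆ 0-100,001--
  m6 ⊆ 001-- [E]
  m7 ⊆ 0--11,001--
  m12 ⊆ -1100,0-100
  m15 ⊆ -1111,0--11
  m16 ⊆ 10000 [E]
  m21 ⊆ -0101,1-101
  m25 ⊆ -1001,11-01
  m26 ⊆ -1010,11-10
  m28 ⊆ -1100,111--
  m29 ⊆ 1-101,11-01,111--
  m30 ⊆ 11-10,111--
  m31 ⊆ -1111,111--
E = {0--11, 001--, 10000}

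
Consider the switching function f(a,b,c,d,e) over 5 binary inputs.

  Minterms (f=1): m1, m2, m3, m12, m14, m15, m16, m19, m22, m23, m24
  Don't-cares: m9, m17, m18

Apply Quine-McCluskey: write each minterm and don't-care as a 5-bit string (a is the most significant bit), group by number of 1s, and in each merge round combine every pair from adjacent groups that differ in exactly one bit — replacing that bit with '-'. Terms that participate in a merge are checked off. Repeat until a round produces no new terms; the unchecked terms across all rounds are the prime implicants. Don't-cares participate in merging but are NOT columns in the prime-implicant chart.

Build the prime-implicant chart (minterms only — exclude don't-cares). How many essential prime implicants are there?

5

size-2^0 implicants → 00001(✓)  00010(✓)  00011(✓)  01001(✓)  01100(✓)  01110(✓)  01111(✓)  10000(✓)  10001(✓)  10010(✓)  10011(✓)  10110(✓)  10111(✓)  11000(✓)
size-2^1 implicants → -0001(✓)  -0010(✓)  -0011(✓)  0-001  000-1(✓)  0001-(✓)  011-0  0111-  1-000  10-10(✓)  10-11(✓)  100-0(✓)  100-1(✓)  1000-(✓)  1001-(✓)  1011-(✓)
size-2^2 implicants → -00-1  -001-  10-1-  100--
Unchecked terms (primes): -00-1, -001-, 0-001, 011-0, 0111-, 1-000, 10-1-, 100--
Minterm coverage:
  m1 ⊆ -00-1,0-001
  m2 ⊆ -001- [E]
  m3 ⊆ -00-1,-001-
  m12 ⊆ 011-0 [E]
  m14 ⊆ 011-0,0111-
  m15 ⊆ 0111- [E]
  m16 ⊆ 1-000,100--
  m19 ⊆ -00-1,-001-,10-1-,100--
  m22 ⊆ 10-1- [E]
  m23 ⊆ 10-1- [E]
  m24 ⊆ 1-000 [E]
E = {-001-, 011-0, 0111-, 1-000, 10-1-}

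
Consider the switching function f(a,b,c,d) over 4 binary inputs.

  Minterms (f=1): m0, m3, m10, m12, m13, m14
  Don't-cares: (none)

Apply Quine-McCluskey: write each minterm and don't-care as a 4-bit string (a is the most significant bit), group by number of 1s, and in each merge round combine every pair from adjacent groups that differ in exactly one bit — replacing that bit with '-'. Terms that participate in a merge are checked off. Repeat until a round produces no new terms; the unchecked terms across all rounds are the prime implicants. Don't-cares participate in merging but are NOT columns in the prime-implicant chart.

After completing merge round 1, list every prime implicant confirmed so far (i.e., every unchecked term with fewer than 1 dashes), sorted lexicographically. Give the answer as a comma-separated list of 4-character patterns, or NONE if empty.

0000, 0011

[col 0] 0000, 0011, 1010*, 1100*, 1101*, 1110*
[col 1] 1-10, 11-0, 110-
Prime implicants: 0000, 0011, 1-10, 11-0, 110-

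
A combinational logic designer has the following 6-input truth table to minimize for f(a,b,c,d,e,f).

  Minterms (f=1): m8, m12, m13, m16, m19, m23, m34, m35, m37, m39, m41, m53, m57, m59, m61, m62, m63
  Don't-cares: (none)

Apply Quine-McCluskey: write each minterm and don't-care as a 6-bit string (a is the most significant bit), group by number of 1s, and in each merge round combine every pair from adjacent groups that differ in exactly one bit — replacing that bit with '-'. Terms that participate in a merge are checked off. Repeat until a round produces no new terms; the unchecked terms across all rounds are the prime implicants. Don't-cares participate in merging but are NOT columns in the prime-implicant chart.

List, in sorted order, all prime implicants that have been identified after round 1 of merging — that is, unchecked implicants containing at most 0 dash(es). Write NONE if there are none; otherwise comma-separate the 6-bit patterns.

Round 0: 001000✓ 001100✓ 001101✓ 010000 010011✓ 010111✓ 100010✓ 100011✓ 100101✓ 100111✓ 101001✓ 110101✓ 111001✓ 111011✓ 111101✓ 111110✓ 111111✓
Round 1: 001-00 00110- 010-11 1-0101 1-1001 100-11 10001- 1001-1 11-101 111-01✓ 111-11✓ 1110-1✓ 1111-1✓ 11111-
Round 2: 111--1
PIs = {001-00, 00110-, 010-11, 010000, 1-0101, 1-1001, 100-11, 10001-, 1001-1, 11-101, 111--1, 11111-}

010000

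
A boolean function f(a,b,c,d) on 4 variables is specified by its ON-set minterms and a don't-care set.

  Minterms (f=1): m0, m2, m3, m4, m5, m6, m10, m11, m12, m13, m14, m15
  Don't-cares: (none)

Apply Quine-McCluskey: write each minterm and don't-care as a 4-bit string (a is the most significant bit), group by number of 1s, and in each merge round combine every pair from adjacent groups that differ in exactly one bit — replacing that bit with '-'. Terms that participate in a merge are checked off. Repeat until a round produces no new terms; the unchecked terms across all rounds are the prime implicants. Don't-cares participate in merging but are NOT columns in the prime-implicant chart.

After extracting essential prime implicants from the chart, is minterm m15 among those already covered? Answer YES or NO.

size-2^0 implicants → 0000(✓)  0010(✓)  0011(✓)  0100(✓)  0101(✓)  0110(✓)  1010(✓)  1011(✓)  1100(✓)  1101(✓)  1110(✓)  1111(✓)
size-2^1 implicants → -010(✓)  -011(✓)  -100(✓)  -101(✓)  -110(✓)  0-00(✓)  0-10(✓)  00-0(✓)  001-(✓)  01-0(✓)  010-(✓)  1-10(✓)  1-11(✓)  101-(✓)  11-0(✓)  11-1(✓)  110-(✓)  111-(✓)
size-2^2 implicants → --10  -01-  -1-0  -10-  0--0  1-1-  11--
Unchecked terms (primes): --10, -01-, -1-0, -10-, 0--0, 1-1-, 11--
Minterm coverage:
  m0 ⊆ 0--0 [E]
  m2 ⊆ --10,-01-,0--0
  m3 ⊆ -01- [E]
  m4 ⊆ -1-0,-10-,0--0
  m5 ⊆ -10- [E]
  m6 ⊆ --10,-1-0,0--0
  m10 ⊆ --10,-01-,1-1-
  m11 ⊆ -01-,1-1-
  m12 ⊆ -1-0,-10-,11--
  m13 ⊆ -10-,11--
  m14 ⊆ --10,-1-0,1-1-,11--
  m15 ⊆ 1-1-,11--
E = {-01-, -10-, 0--0}

NO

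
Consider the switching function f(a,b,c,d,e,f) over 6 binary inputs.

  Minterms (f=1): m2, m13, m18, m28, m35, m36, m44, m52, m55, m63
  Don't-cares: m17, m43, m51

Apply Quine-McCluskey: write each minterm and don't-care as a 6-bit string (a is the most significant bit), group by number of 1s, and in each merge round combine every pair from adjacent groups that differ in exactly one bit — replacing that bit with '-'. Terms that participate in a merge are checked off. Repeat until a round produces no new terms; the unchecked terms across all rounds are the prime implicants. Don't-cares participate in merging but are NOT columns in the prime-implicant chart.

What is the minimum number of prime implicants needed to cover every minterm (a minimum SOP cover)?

Round 0: 000010✓ 001101 010001 010010✓ 011100 100011✓ 100100✓ 101011✓ 101100✓ 110011✓ 110100✓ 110111✓ 111111✓
Round 1: 0-0010 1-0011 1-0100 10-011 10-100 11-111 110-11
PIs = {0-0010, 001101, 010001, 011100, 1-0011, 1-0100, 10-011, 10-100, 11-111, 110-11}
Coverage chart:
  m2: 0-0010 ←essential
  m13: 001101 ←essential
  m18: 0-0010 ←essential
  m28: 011100 ←essential
  m35: 1-0011,10-011
  m36: 1-0100,10-100
  m44: 10-100 ←essential
  m52: 1-0100 ←essential
  m55: 11-111,110-11
  m63: 11-111 ←essential
Essential: 0-0010, 001101, 011100, 1-0100, 10-100, 11-111
Petrick residual → 1-0011
Min cover (7 terms): a'c'd'ef' + a'b'cde'f + a'bcde'f' + ac'd'ef + ac'de'f' + ab'de'f' + abdef

7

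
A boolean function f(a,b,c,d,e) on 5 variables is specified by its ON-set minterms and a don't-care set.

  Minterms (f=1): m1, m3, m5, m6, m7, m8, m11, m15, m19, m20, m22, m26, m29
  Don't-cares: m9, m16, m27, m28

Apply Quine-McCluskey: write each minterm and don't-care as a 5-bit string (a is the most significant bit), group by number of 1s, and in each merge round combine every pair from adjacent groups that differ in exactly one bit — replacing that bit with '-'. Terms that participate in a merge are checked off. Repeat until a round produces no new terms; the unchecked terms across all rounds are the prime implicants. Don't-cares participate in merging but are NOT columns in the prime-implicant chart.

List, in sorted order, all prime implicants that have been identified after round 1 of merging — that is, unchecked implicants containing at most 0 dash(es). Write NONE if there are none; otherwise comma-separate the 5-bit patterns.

size-2^0 implicants → 00001(✓)  00011(✓)  00101(✓)  00110(✓)  00111(✓)  01000(✓)  01001(✓)  01011(✓)  01111(✓)  10000(✓)  10011(✓)  10100(✓)  10110(✓)  11010(✓)  11011(✓)  11100(✓)  11101(✓)
size-2^1 implicants → -0011(✓)  -0110  -1011(✓)  0-001(✓)  0-011(✓)  0-111(✓)  00-01(✓)  00-11(✓)  000-1(✓)  001-1(✓)  0011-  01-11(✓)  010-1(✓)  0100-  1-011(✓)  1-100  10-00  101-0  1101-  1110-
size-2^2 implicants → --011  0--11  0-0-1  00--1
Unchecked terms (primes): --011, -0110, 0--11, 0-0-1, 00--1, 0011-, 0100-, 1-100, 10-00, 101-0, 1101-, 1110-

NONE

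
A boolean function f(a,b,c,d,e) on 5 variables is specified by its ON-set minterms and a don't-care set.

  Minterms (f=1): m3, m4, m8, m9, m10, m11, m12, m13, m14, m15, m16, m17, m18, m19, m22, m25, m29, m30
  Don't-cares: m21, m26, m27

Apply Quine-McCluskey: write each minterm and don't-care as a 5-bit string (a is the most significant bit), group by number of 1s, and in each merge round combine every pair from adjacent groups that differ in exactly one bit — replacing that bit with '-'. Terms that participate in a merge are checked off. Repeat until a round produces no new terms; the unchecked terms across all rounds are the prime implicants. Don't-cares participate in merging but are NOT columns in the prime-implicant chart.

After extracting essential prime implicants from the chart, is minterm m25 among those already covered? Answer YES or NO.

Round 0: 00011✓ 00100✓ 01000✓ 01001✓ 01010✓ 01011✓ 01100✓ 01101✓ 01110✓ 01111✓ 10000✓ 10001✓ 10010✓ 10011✓ 10101✓ 10110✓ 11001✓ 11010✓ 11011✓ 11101✓ 11110✓
Round 1: -0011✓ -1001✓ -1010✓ -1011✓ -1101✓ -1110✓ 0-011✓ 0-100 01-00✓ 01-01✓ 01-10✓ 01-11✓ 010-0✓ 010-1✓ 0100-✓ 0101-✓ 011-0✓ 011-1✓ 0110-✓ 0111-✓ 1-001✓ 1-010✓ 1-011✓ 1-101✓ 1-110✓ 10-01✓ 10-10✓ 100-0✓ 100-1✓ 1000-✓ 1001-✓ 11-01✓ 11-10✓ 110-1✓ 1101-✓
Round 2: --011 -1-01 -1-10 -10-1 -101- 01--0✓ 01--1✓ 01-0-✓ 01-1-✓ 010--✓ 011--✓ 1--01 1--10 1-0-1 1-01- 100--
Round 3: 01---
PIs = {--011, -1-01, -1-10, -10-1, -101-, 0-100, 01---, 1--01, 1--10, 1-0-1, 1-01-, 100--}
Coverage chart:
  m3: --011 ←essential
  m4: 0-100 ←essential
  m8: 01--- ←essential
  m9: -1-01,-10-1,01---
  m10: -1-10,-101-,01---
  m11: --011,-10-1,-101-,01---
  m12: 0-100,01---
  m13: -1-01,01---
  m14: -1-10,01---
  m15: 01--- ←essential
  m16: 100-- ←essential
  m17: 1--01,1-0-1,100--
  m18: 1--10,1-01-,100--
  m19: --011,1-0-1,1-01-,100--
  m22: 1--10 ←essential
  m25: -1-01,-10-1,1--01,1-0-1
  m29: -1-01,1--01
  m30: -1-10,1--10
Essential: --011, 0-100, 01---, 1--10, 100--

NO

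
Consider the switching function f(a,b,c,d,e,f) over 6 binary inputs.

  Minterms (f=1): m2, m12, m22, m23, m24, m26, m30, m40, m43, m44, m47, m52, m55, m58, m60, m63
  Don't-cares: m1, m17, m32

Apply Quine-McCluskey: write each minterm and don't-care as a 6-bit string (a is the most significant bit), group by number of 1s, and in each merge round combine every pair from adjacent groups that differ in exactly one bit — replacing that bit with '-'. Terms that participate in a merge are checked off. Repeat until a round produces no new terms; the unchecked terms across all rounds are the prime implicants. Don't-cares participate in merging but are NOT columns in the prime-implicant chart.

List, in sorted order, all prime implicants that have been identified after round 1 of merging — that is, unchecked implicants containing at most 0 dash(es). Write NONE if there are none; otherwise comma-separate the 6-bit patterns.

[col 0] 000001*, 000010, 001100*, 010001*, 010110*, 010111*, 011000*, 011010*, 011110*, 100000*, 101000*, 101011*, 101100*, 101111*, 110100*, 110111*, 111010*, 111100*, 111111*
[col 1] -01100, -10111, -11010, 0-0001, 01-110, 01011-, 011-10, 0110-0, 1-1100, 1-1111, 10-000, 101-00, 101-11, 11-100, 11-111
Prime implicants: -01100, -10111, -11010, 0-0001, 000010, 01-110, 01011-, 011-10, 0110-0, 1-1100, 1-1111, 10-000, 101-00, 101-11, 11-100, 11-111

000010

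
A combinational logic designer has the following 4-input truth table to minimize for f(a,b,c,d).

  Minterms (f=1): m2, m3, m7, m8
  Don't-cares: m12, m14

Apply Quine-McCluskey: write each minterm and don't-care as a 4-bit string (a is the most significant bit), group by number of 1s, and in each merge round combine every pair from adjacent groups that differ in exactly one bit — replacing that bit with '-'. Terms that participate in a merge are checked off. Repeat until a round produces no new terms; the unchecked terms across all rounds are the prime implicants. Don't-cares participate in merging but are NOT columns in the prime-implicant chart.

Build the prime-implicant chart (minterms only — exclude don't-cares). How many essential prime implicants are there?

Round 0: 0010✓ 0011✓ 0111✓ 1000✓ 1100✓ 1110✓
Round 1: 0-11 001- 1-00 11-0
PIs = {0-11, 001-, 1-00, 11-0}
Coverage chart:
  m2: 001- ←essential
  m3: 0-11,001-
  m7: 0-11 ←essential
  m8: 1-00 ←essential
Essential: 0-11, 001-, 1-00

3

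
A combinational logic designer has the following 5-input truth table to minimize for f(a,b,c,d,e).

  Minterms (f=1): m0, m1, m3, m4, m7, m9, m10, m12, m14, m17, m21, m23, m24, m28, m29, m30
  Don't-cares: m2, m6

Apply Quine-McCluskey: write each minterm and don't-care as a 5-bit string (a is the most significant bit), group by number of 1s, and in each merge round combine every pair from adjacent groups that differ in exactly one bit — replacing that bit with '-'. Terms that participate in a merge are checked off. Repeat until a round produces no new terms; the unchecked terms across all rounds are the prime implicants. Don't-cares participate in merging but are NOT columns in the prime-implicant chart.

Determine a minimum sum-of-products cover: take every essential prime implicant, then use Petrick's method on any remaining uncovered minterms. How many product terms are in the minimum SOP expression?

size-2^0 implicants → 00000(✓)  00001(✓)  00010(✓)  00011(✓)  00100(✓)  00110(✓)  00111(✓)  01001(✓)  01010(✓)  01100(✓)  01110(✓)  10001(✓)  10101(✓)  10111(✓)  11000(✓)  11100(✓)  11101(✓)  11110(✓)
size-2^1 implicants → -0001  -0111  -1100(✓)  -1110(✓)  0-001  0-010(✓)  0-100(✓)  0-110(✓)  00-00(✓)  00-10(✓)  00-11(✓)  000-0(✓)  000-1(✓)  0000-(✓)  0001-(✓)  001-0(✓)  0011-(✓)  01-10(✓)  011-0(✓)  1-101  10-01  101-1  11-00  111-0(✓)  1110-
size-2^2 implicants → -11-0  0--10  0-1-0  00--0  00-1-  000--
Unchecked terms (primes): -0001, -0111, -11-0, 0--10, 0-001, 0-1-0, 00--0, 00-1-, 000--, 1-101, 10-01, 101-1, 11-00, 1110-
Minterm coverage:
  m0 ⊆ 00--0,000--
  m1 ⊆ -0001,0-001,000--
  m3 ⊆ 00-1-,000--
  m4 ⊆ 0-1-0,00--0
  m7 ⊆ -0111,00-1-
  m9 ⊆ 0-001 [E]
  m10 ⊆ 0--10 [E]
  m12 ⊆ -11-0,0-1-0
  m14 ⊆ -11-0,0--10,0-1-0
  m17 ⊆ -0001,10-01
  m21 ⊆ 1-101,10-01,101-1
  m23 ⊆ -0111,101-1
  m24 ⊆ 11-00 [E]
  m28 ⊆ -11-0,11-00,1110-
  m29 ⊆ 1-101,1110-
  m30 ⊆ -11-0 [E]
E = {-11-0, 0--10, 0-001, 11-00}
Petrick residual → -0001, -0111, 0-1-0, 000--, 1-101
Cover = b'c'd'e + b'cde + bce' + a'de' + a'c'd'e + a'ce' + a'b'c' + acd'e + abd'e'  |cover|=9

9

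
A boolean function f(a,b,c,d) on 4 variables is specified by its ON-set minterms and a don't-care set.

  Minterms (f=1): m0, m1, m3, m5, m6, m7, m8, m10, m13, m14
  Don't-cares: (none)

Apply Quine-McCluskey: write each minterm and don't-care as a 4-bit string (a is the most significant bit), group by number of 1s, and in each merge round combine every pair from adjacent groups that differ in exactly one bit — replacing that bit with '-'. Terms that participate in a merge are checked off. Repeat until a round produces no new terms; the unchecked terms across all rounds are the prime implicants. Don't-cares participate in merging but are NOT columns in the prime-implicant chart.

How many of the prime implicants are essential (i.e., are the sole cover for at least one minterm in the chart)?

2

Round 0: 0000✓ 0001✓ 0011✓ 0101✓ 0110✓ 0111✓ 1000✓ 1010✓ 1101✓ 1110✓
Round 1: -000 -101 -110 0-01✓ 0-11✓ 00-1✓ 000- 01-1✓ 011- 1-10 10-0
Round 2: 0--1
PIs = {-000, -101, -110, 0--1, 000-, 011-, 1-10, 10-0}
Coverage chart:
  m0: -000,000-
  m1: 0--1,000-
  m3: 0--1 ←essential
  m5: -101,0--1
  m6: -110,011-
  m7: 0--1,011-
  m8: -000,10-0
  m10: 1-10,10-0
  m13: -101 ←essential
  m14: -110,1-10
Essential: -101, 0--1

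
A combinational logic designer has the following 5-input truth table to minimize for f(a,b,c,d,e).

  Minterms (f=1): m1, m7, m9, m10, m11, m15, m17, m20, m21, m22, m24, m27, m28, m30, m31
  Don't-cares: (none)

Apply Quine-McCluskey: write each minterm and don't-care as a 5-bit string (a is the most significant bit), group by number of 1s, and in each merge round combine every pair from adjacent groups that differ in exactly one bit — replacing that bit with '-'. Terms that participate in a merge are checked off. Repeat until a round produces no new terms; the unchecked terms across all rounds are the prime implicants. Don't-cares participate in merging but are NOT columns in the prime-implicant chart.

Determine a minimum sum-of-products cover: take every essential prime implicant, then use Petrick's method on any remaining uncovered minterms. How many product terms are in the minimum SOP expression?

7

[col 0] 00001*, 00111*, 01001*, 01010*, 01011*, 01111*, 10001*, 10100*, 10101*, 10110*, 11000*, 11011*, 11100*, 11110*, 11111*
[col 1] -0001, -1011*, -1111*, 0-001, 0-111, 01-11*, 010-1, 0101-, 1-100*, 1-110*, 10-01, 101-0*, 1010-, 11-00, 11-11*, 111-0*, 1111-
[col 2] -1-11, 1-1-0
Prime implicants: -0001, -1-11, 0-001, 0-111, 010-1, 0101-, 1-1-0, 10-01, 1010-, 11-00, 1111-
PI chart (minterm → PIs covering it):
  1 | -0001,0-001
  7 | 0-111  (sole → essential)
  9 | 0-001,010-1
  10 | 0101-  (sole → essential)
  11 | -1-11,010-1,0101-
  15 | -1-11,0-111
  17 | -0001,10-01
  20 | 1-1-0,1010-
  21 | 10-01,1010-
  22 | 1-1-0  (sole → essential)
  24 | 11-00  (sole → essential)
  27 | -1-11  (sole → essential)
  28 | 1-1-0,11-00
  30 | 1-1-0,1111-
  31 | -1-11,1111-
Essential prime implicants: -1-11, 0-111, 0101-, 1-1-0, 11-00
Petrick residual → 0-001, 10-01
Minimum SOP uses 7 PIs: bde + a'c'd'e + a'cde + a'bc'd + ace' + ab'd'e + abd'e'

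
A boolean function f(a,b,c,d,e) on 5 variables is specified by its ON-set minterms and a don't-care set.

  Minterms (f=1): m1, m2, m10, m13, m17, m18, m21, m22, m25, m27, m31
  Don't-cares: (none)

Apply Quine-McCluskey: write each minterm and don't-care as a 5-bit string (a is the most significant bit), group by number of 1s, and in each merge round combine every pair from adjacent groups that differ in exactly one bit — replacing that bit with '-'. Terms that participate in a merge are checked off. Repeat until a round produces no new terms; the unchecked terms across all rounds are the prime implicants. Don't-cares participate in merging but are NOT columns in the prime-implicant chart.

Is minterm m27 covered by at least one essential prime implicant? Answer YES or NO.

size-2^0 implicants → 00001(✓)  00010(✓)  01010(✓)  01101  10001(✓)  10010(✓)  10101(✓)  10110(✓)  11001(✓)  11011(✓)  11111(✓)
size-2^1 implicants → -0001  -0010  0-010  1-001  10-01  10-10  11-11  110-1
Unchecked terms (primes): -0001, -0010, 0-010, 01101, 1-001, 10-01, 10-10, 11-11, 110-1
Minterm coverage:
  m1 ⊆ -0001 [E]
  m2 ⊆ -0010,0-010
  m10 ⊆ 0-010 [E]
  m13 ⊆ 01101 [E]
  m17 ⊆ -0001,1-001,10-01
  m18 ⊆ -0010,10-10
  m21 ⊆ 10-01 [E]
  m22 ⊆ 10-10 [E]
  m25 ⊆ 1-001,110-1
  m27 ⊆ 11-11,110-1
  m31 ⊆ 11-11 [E]
E = {-0001, 0-010, 01101, 10-01, 10-10, 11-11}

YES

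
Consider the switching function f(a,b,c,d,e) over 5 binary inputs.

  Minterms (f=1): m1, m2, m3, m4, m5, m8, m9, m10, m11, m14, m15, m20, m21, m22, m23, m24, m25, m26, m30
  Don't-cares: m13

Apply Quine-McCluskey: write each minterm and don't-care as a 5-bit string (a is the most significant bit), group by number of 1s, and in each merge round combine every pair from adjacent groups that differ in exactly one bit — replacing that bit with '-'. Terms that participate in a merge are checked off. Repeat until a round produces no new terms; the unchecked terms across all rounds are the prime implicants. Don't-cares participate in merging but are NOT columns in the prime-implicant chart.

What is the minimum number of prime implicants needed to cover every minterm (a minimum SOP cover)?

7

size-2^0 implicants → 00001(✓)  00010(✓)  00011(✓)  00100(✓)  00101(✓)  01000(✓)  01001(✓)  01010(✓)  01011(✓)  01101(✓)  01110(✓)  01111(✓)  10100(✓)  10101(✓)  10110(✓)  10111(✓)  11000(✓)  11001(✓)  11010(✓)  11110(✓)
size-2^1 implicants → -0100(✓)  -0101(✓)  -1000(✓)  -1001(✓)  -1010(✓)  -1110(✓)  0-001(✓)  0-010(✓)  0-011(✓)  0-101(✓)  00-01(✓)  000-1(✓)  0001-(✓)  0010-(✓)  01-01(✓)  01-10(✓)  01-11(✓)  010-0(✓)  010-1(✓)  0100-(✓)  0101-(✓)  011-1(✓)  0111-(✓)  1-110  101-0(✓)  101-1(✓)  1010-(✓)  1011-(✓)  11-10(✓)  110-0(✓)  1100-(✓)
size-2^2 implicants → -010-  -1-10  -10-0  -100-  0--01  0-0-1  0-01-  01--1  01-1-  010--  101--
Unchecked terms (primes): -010-, -1-10, -10-0, -100-, 0--01, 0-0-1, 0-01-, 01--1, 01-1-, 010--, 1-110, 101--
Minterm coverage:
  m1 ⊆ 0--01,0-0-1
  m2 ⊆ 0-01- [E]
  m3 ⊆ 0-0-1,0-01-
  m4 ⊆ -010- [E]
  m5 ⊆ -010-,0--01
  m8 ⊆ -10-0,-100-,010--
  m9 ⊆ -100-,0--01,0-0-1,01--1,010--
  m10 ⊆ -1-10,-10-0,0-01-,01-1-,010--
  m11 ⊆ 0-0-1,0-01-,01--1,01-1-,010--
  m14 ⊆ -1-10,01-1-
  m15 ⊆ 01--1,01-1-
  m20 ⊆ -010-,101--
  m21 ⊆ -010-,101--
  m22 ⊆ 1-110,101--
  m23 ⊆ 101-- [E]
  m24 ⊆ -10-0,-100-
  m25 ⊆ -100- [E]
  m26 ⊆ -1-10,-10-0
  m30 ⊆ -1-10,1-110
E = {-010-, -100-, 0-01-, 101--}
Petrick residual → -1-10, 0--01, 01--1
Cover = b'cd' + bde' + bc'd' + a'd'e + a'c'd + a'be + ab'c  |cover|=7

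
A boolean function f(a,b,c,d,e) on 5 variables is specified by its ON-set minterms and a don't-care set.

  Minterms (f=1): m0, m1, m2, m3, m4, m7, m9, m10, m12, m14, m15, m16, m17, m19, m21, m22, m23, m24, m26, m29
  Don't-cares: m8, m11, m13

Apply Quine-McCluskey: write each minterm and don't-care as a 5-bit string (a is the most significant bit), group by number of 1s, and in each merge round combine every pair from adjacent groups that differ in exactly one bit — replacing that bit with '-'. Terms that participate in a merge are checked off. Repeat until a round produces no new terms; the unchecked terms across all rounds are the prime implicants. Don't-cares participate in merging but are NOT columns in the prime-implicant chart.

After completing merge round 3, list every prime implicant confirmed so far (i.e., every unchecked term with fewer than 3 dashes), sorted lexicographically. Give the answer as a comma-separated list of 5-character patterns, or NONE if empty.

--000, -0-11, -00-1, -000-, -10-0, -1101, 0--00, 0--11, 1-101, 10--1, 1011-

[col 0] 00000*, 00001*, 00010*, 00011*, 00100*, 00111*, 01000*, 01001*, 01010*, 01011*, 01100*, 01101*, 01110*, 01111*, 10000*, 10001*, 10011*, 10101*, 10110*, 10111*, 11000*, 11010*, 11101*
[col 1] -0000*, -0001*, -0011*, -0111*, -1000*, -1010*, -1101, 0-000*, 0-001*, 0-010*, 0-011*, 0-100*, 0-111*, 00-00*, 00-11*, 000-0*, 000-1*, 0000-*, 0001-*, 01-00*, 01-01*, 01-10*, 01-11*, 010-0*, 010-1*, 0100-*, 0101-*, 011-0*, 011-1*, 0110-*, 0111-*, 1-000*, 1-101, 10-01*, 10-11*, 100-1*, 1000-*, 101-1*, 1011-, 110-0*
[col 2] --000, -0-11, -00-1, -000-, -10-0, 0--00, 0--11, 0-0-0*, 0-0-1*, 0-00-*, 0-01-*, 000--*, 01--0*, 01--1*, 01-0-*, 01-1-*, 010--*, 011--*, 10--1
[col 3] 0-0--, 01---
Prime implicants: --000, -0-11, -00-1, -000-, -10-0, -1101, 0--00, 0--11, 0-0--, 01---, 1-101, 10--1, 1011-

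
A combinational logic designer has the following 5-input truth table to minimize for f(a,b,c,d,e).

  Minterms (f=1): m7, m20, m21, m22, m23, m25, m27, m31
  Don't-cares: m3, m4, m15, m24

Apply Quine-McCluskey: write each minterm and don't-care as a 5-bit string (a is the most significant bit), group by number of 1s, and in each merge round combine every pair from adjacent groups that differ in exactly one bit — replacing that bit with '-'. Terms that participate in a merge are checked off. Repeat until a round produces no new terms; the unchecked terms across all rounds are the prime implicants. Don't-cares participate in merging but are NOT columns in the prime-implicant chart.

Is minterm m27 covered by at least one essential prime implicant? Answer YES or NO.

NO

size-2^0 implicants → 00011(✓)  00100(✓)  00111(✓)  01111(✓)  10100(✓)  10101(✓)  10110(✓)  10111(✓)  11000(✓)  11001(✓)  11011(✓)  11111(✓)
size-2^1 implicants → -0100  -0111(✓)  -1111(✓)  0-111(✓)  00-11  1-111(✓)  101-0(✓)  101-1(✓)  1010-(✓)  1011-(✓)  11-11  110-1  1100-
size-2^2 implicants → --111  101--
Unchecked terms (primes): --111, -0100, 00-11, 101--, 11-11, 110-1, 1100-
Minterm coverage:
  m7 ⊆ --111,00-11
  m20 ⊆ -0100,101--
  m21 ⊆ 101-- [E]
  m22 ⊆ 101-- [E]
  m23 ⊆ --111,101--
  m25 ⊆ 110-1,1100-
  m27 ⊆ 11-11,110-1
  m31 ⊆ --111,11-11
E = {101--}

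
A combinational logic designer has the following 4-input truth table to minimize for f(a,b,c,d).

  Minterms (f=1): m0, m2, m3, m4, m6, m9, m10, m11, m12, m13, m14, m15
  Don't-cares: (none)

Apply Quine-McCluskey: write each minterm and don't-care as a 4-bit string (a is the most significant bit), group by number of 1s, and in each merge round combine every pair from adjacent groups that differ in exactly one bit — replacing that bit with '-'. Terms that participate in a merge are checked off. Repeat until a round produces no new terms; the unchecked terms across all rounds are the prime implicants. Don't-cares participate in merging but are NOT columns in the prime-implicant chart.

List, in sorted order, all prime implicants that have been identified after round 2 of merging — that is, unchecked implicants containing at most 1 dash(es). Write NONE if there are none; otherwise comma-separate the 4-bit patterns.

size-2^0 implicants → 0000(✓)  0010(✓)  0011(✓)  0100(✓)  0110(✓)  1001(✓)  1010(✓)  1011(✓)  1100(✓)  1101(✓)  1110(✓)  1111(✓)
size-2^1 implicants → -010(✓)  -011(✓)  -100(✓)  -110(✓)  0-00(✓)  0-10(✓)  00-0(✓)  001-(✓)  01-0(✓)  1-01(✓)  1-10(✓)  1-11(✓)  10-1(✓)  101-(✓)  11-0(✓)  11-1(✓)  110-(✓)  111-(✓)
size-2^2 implicants → --10  -01-  -1-0  0--0  1--1  1-1-  11--
Unchecked terms (primes): --10, -01-, -1-0, 0--0, 1--1, 1-1-, 11--

NONE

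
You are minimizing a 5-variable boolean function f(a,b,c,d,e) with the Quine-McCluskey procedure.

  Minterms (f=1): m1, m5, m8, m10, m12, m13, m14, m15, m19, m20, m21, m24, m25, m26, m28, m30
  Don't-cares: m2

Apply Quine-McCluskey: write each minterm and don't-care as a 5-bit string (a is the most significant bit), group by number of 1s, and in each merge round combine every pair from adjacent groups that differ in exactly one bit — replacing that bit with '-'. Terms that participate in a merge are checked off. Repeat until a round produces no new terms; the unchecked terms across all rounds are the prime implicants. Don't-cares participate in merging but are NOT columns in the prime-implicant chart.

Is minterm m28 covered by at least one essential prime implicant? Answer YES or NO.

size-2^0 implicants → 00001(✓)  00010(✓)  00101(✓)  01000(✓)  01010(✓)  01100(✓)  01101(✓)  01110(✓)  01111(✓)  10011  10100(✓)  10101(✓)  11000(✓)  11001(✓)  11010(✓)  11100(✓)  11110(✓)
size-2^1 implicants → -0101  -1000(✓)  -1010(✓)  -1100(✓)  -1110(✓)  0-010  0-101  00-01  01-00(✓)  01-10(✓)  010-0(✓)  011-0(✓)  011-1(✓)  0110-(✓)  0111-(✓)  1-100  1010-  11-00(✓)  11-10(✓)  110-0(✓)  1100-  111-0(✓)
size-2^2 implicants → -1-00(✓)  -1-10(✓)  -10-0(✓)  -11-0(✓)  01--0(✓)  011--  11--0(✓)
size-2^3 implicants → -1--0
Unchecked terms (primes): -0101, -1--0, 0-010, 0-101, 00-01, 011--, 1-100, 10011, 1010-, 1100-
Minterm coverage:
  m1 ⊆ 00-01 [E]
  m5 ⊆ -0101,0-101,00-01
  m8 ⊆ -1--0 [E]
  m10 ⊆ -1--0,0-010
  m12 ⊆ -1--0,011--
  m13 ⊆ 0-101,011--
  m14 ⊆ -1--0,011--
  m15 ⊆ 011-- [E]
  m19 ⊆ 10011 [E]
  m20 ⊆ 1-100,1010-
  m21 ⊆ -0101,1010-
  m24 ⊆ -1--0,1100-
  m25 ⊆ 1100- [E]
  m26 ⊆ -1--0 [E]
  m28 ⊆ -1--0,1-100
  m30 ⊆ -1--0 [E]
E = {-1--0, 00-01, 011--, 10011, 1100-}

YES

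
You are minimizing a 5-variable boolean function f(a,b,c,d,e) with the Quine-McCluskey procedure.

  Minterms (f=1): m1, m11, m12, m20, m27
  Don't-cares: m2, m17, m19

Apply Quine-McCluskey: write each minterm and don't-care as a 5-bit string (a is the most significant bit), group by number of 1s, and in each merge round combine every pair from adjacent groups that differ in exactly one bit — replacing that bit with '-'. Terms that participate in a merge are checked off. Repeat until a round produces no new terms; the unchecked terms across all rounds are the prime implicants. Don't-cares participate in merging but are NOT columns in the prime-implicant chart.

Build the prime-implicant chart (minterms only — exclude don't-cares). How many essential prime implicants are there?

size-2^0 implicants → 00001(✓)  00010  01011(✓)  01100  10001(✓)  10011(✓)  10100  11011(✓)
size-2^1 implicants → -0001  -1011  1-011  100-1
Unchecked terms (primes): -0001, -1011, 00010, 01100, 1-011, 100-1, 10100
Minterm coverage:
  m1 ⊆ -0001 [E]
  m11 ⊆ -1011 [E]
  m12 ⊆ 01100 [E]
  m20 ⊆ 10100 [E]
  m27 ⊆ -1011,1-011
E = {-0001, -1011, 01100, 10100}

4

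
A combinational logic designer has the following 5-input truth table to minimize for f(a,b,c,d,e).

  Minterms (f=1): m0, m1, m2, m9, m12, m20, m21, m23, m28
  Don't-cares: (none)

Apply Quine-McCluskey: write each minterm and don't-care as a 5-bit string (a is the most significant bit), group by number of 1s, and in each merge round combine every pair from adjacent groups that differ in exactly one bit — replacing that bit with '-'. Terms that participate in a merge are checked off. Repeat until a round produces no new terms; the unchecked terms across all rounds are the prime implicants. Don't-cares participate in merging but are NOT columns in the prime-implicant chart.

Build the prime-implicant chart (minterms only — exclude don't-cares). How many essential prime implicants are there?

[col 0] 00000*, 00001*, 00010*, 01001*, 01100*, 10100*, 10101*, 10111*, 11100*
[col 1] -1100, 0-001, 000-0, 0000-, 1-100, 101-1, 1010-
Prime implicants: -1100, 0-001, 000-0, 0000-, 1-100, 101-1, 1010-
PI chart (minterm → PIs covering it):
  0 | 000-0,0000-
  1 | 0-001,0000-
  2 | 000-0  (sole → essential)
  9 | 0-001  (sole → essential)
  12 | -1100  (sole → essential)
  20 | 1-100,1010-
  21 | 101-1,1010-
  23 | 101-1  (sole → essential)
  28 | -1100,1-100
Essential prime implicants: -1100, 0-001, 000-0, 101-1

4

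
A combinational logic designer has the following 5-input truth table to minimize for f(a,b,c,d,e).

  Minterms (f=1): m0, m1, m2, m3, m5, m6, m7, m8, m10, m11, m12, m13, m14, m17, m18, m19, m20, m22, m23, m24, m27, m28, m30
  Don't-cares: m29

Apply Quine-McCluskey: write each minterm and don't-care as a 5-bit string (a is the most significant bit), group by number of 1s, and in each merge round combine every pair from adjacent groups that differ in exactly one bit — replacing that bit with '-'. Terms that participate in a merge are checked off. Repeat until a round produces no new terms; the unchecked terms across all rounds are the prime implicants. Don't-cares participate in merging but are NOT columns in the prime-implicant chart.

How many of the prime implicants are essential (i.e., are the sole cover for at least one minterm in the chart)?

size-2^0 implicants → 00000(✓)  00001(✓)  00010(✓)  00011(✓)  00101(✓)  00110(✓)  00111(✓)  01000(✓)  01010(✓)  01011(✓)  01100(✓)  01101(✓)  01110(✓)  10001(✓)  10010(✓)  10011(✓)  10100(✓)  10110(✓)  10111(✓)  11000(✓)  11011(✓)  11100(✓)  11101(✓)  11110(✓)
size-2^1 implicants → -0001(✓)  -0010(✓)  -0011(✓)  -0110(✓)  -0111(✓)  -1000(✓)  -1011(✓)  -1100(✓)  -1101(✓)  -1110(✓)  0-000(✓)  0-010(✓)  0-011(✓)  0-101  0-110(✓)  00-01(✓)  00-10(✓)  00-11(✓)  000-0(✓)  000-1(✓)  0000-(✓)  0001-(✓)  001-1(✓)  0011-(✓)  01-00(✓)  01-10(✓)  010-0(✓)  0101-(✓)  011-0(✓)  0110-(✓)  1-011(✓)  1-100(✓)  1-110(✓)  10-10(✓)  10-11(✓)  100-1(✓)  1001-(✓)  101-0(✓)  1011-(✓)  11-00(✓)  111-0(✓)  1110-(✓)
size-2^2 implicants → --011  --110  -0-10(✓)  -0-11(✓)  -00-1  -001-(✓)  -011-(✓)  -1-00  -11-0  -110-  0--10  0-0-0  0-01-  00--1  00-1-(✓)  000--  01--0  1-1-0  10-1-(✓)
size-2^3 implicants → -0-1-
Unchecked terms (primes): --011, --110, -0-1-, -00-1, -1-00, -11-0, -110-, 0--10, 0-0-0, 0-01-, 0-101, 00--1, 000--, 01--0, 1-1-0
Minterm coverage:
  m0 ⊆ 0-0-0,000--
  m1 ⊆ -00-1,00--1,000--
  m2 ⊆ -0-1-,0--10,0-0-0,0-01-,000--
  m3 ⊆ --011,-0-1-,-00-1,0-01-,00--1,000--
  m5 ⊆ 0-101,00--1
  m6 ⊆ --110,-0-1-,0--10
  m7 ⊆ -0-1-,00--1
  m8 ⊆ -1-00,0-0-0,01--0
  m10 ⊆ 0--10,0-0-0,0-01-,01--0
  m11 ⊆ --011,0-01-
  m12 ⊆ -1-00,-11-0,-110-,01--0
  m13 ⊆ -110-,0-101
  m14 ⊆ --110,-11-0,0--10,01--0
  m17 ⊆ -00-1 [E]
  m18 ⊆ -0-1- [E]
  m19 ⊆ --011,-0-1-,-00-1
  m20 ⊆ 1-1-0 [E]
  m22 ⊆ --110,-0-1-,1-1-0
  m23 ⊆ -0-1- [E]
  m24 ⊆ -1-00 [E]
  m27 ⊆ --011 [E]
  m28 ⊆ -1-00,-11-0,-110-,1-1-0
  m30 ⊆ --110,-11-0,1-1-0
E = {--011, -0-1-, -00-1, -1-00, 1-1-0}

5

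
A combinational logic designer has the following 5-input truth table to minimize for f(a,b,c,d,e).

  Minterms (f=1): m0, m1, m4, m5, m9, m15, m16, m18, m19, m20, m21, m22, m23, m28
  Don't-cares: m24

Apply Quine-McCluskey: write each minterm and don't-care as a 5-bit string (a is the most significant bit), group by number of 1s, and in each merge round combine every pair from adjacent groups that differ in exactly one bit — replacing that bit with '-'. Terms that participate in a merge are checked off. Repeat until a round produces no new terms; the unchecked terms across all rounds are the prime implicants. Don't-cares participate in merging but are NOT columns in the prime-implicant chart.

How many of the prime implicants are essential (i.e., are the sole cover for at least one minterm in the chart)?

4

[col 0] 00000*, 00001*, 00100*, 00101*, 01001*, 01111, 10000*, 10010*, 10011*, 10100*, 10101*, 10110*, 10111*, 11000*, 11100*
[col 1] -0000*, -0100*, -0101*, 0-001, 00-00*, 00-01*, 0000-*, 0010-*, 1-000*, 1-100*, 10-00*, 10-10*, 10-11*, 100-0*, 1001-*, 101-0*, 101-1*, 1010-*, 1011-*, 11-00*
[col 2] -0-00, -010-, 00-0-, 1--00, 10--0, 10-1-, 101--
Prime implicants: -0-00, -010-, 0-001, 00-0-, 01111, 1--00, 10--0, 10-1-, 101--
PI chart (minterm → PIs covering it):
  0 | -0-00,00-0-
  1 | 0-001,00-0-
  4 | -0-00,-010-,00-0-
  5 | -010-,00-0-
  9 | 0-001  (sole → essential)
  15 | 01111  (sole → essential)
  16 | -0-00,1--00,10--0
  18 | 10--0,10-1-
  19 | 10-1-  (sole → essential)
  20 | -0-00,-010-,1--00,10--0,101--
  21 | -010-,101--
  22 | 10--0,10-1-,101--
  23 | 10-1-,101--
  28 | 1--00  (sole → essential)
Essential prime implicants: 0-001, 01111, 1--00, 10-1-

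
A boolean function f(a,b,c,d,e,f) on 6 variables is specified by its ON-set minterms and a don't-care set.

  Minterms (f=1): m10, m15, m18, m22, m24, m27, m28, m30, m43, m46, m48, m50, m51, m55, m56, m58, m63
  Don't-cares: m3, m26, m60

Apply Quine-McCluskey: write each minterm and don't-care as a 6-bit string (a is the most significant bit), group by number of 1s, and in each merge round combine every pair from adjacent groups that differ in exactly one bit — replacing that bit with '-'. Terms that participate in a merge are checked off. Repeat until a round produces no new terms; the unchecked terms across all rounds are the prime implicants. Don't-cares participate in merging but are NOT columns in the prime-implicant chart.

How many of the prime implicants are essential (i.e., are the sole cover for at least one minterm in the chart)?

Round 0: 000011 001010✓ 001111 010010✓ 010110✓ 011000✓ 011010✓ 011011✓ 011100✓ 011110✓ 101011 101110 110000✓ 110010✓ 110011✓ 110111✓ 111000✓ 111010✓ 111100✓ 111111✓
Round 1: -10010✓ -11000✓ -11010✓ -11100✓ 0-1010 01-010✓ 01-110✓ 010-10✓ 011-00✓ 011-10✓ 0110-0✓ 01101- 0111-0✓ 11-000✓ 11-010✓ 11-111 110-11 1100-0✓ 11001- 111-00✓ 1110-0✓
Round 2: -1-010 -11-00 -110-0 01--10 011--0 11-0-0
PIs = {-1-010, -11-00, -110-0, 0-1010, 000011, 001111, 01--10, 011--0, 01101-, 101011, 101110, 11-0-0, 11-111, 110-11, 11001-}
Coverage chart:
  m10: 0-1010 ←essential
  m15: 001111 ←essential
  m18: -1-010,01--10
  m22: 01--10 ←essential
  m24: -11-00,-110-0,011--0
  m27: 01101- ←essential
  m28: -11-00,011--0
  m30: 01--10,011--0
  m43: 101011 ←essential
  m46: 101110 ←essential
  m48: 11-0-0 ←essential
  m50: -1-010,11-0-0,11001-
  m51: 110-11,11001-
  m55: 11-111,110-11
  m56: -11-00,-110-0,11-0-0
  m58: -1-010,-110-0,11-0-0
  m63: 11-111 ←essential
Essential: 0-1010, 001111, 01--10, 01101-, 101011, 101110, 11-0-0, 11-111

8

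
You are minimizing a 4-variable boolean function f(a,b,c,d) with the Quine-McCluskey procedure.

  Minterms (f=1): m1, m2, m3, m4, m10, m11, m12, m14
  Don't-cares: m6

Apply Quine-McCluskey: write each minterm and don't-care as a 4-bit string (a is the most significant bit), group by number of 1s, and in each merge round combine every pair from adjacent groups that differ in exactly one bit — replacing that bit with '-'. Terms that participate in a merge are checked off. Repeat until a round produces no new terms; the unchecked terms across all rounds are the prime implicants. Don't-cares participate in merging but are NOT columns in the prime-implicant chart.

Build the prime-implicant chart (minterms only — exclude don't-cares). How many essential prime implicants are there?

3

Round 0: 0001✓ 0010✓ 0011✓ 0100✓ 0110✓ 1010✓ 1011✓ 1100✓ 1110✓
Round 1: -010✓ -011✓ -100✓ -110✓ 0-10✓ 00-1 001-✓ 01-0✓ 1-10✓ 101-✓ 11-0✓
Round 2: --10 -01- -1-0
PIs = {--10, -01-, -1-0, 00-1}
Coverage chart:
  m1: 00-1 ←essential
  m2: --10,-01-
  m3: -01-,00-1
  m4: -1-0 ←essential
  m10: --10,-01-
  m11: -01- ←essential
  m12: -1-0 ←essential
  m14: --10,-1-0
Essential: -01-, -1-0, 00-1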